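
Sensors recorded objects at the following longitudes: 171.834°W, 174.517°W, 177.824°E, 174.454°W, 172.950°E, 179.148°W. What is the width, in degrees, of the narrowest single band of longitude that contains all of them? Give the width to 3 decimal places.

15.216°

Sort the longitudes: -179.148°, -174.517°, -174.454°, -171.834°, +172.950°, +177.824°.
Eastward gaps between consecutive values (wrapping around): 4.631°, 0.063°, 2.620°, 344.784°, 4.874°, 3.028°.
Largest gap = 344.784° ⇒ minimal covering band is its complement: 360° − 344.784° = 15.216°.
Band runs from +172.950° eastward to -171.834°, crossing the antimeridian.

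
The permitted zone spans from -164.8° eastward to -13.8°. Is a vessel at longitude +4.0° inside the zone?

Band width going east from -164.8° to -13.8°: ((-13.8 − -164.8) mod 360) = 151.0°.
Offset of +4.0° east of the west edge: ((4.0 − -164.8) mod 360) = 168.8°.
168.8° > 151.0° ⇒ outside.

No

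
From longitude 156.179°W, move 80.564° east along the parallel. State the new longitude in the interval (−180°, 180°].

75.615°W

Start at -156.179°; shift +80.564° → -75.615°.
-75.615° already lies in (−180°, 180°].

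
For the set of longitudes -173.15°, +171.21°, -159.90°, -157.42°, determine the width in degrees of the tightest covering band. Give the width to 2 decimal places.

31.37°

Sort the longitudes: -173.15°, -159.90°, -157.42°, +171.21°.
Eastward gaps between consecutive values (wrapping around): 13.25°, 2.48°, 328.63°, 15.64°.
Largest gap = 328.63° ⇒ minimal covering band is its complement: 360° − 328.63° = 31.37°.
Band runs from +171.21° eastward to -157.42°, crossing the antimeridian.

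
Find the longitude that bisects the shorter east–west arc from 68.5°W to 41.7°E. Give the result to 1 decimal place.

13.4°W

Signed shortest Δλ from -68.5° to +41.7° is +110.2°.
Midpoint longitude = -68.5° + (+110.2°)/2 = -68.5° + 55.1° = -13.4°.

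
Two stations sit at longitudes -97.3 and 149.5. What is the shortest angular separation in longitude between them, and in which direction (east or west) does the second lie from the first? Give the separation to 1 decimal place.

Raw difference: 149.5 − -97.3 = 246.8°.
Normalise into (−180°, 180°]: 246.8° − 360° = -113.2°.
Negative ⇒ the second point lies to the west; separation 113.2°.

113.2° west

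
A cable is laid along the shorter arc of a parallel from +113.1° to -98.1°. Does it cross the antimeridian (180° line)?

Yes

Naïve |-98.1 − 113.1| = 211.2° > 180°, so the shorter arc goes the other way round — across 180°.
Signed shortest Δλ = ((-98.1 − 113.1 + 180) mod 360) − 180 = 148.8°.
Going east by 148.8° from +113.1° passes through 180° before reaching -98.1°.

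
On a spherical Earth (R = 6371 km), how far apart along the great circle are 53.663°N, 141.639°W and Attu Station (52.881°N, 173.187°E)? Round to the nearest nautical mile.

Δλ = 173.187 − -141.639 = 314.826°; wrapped into (−180°, 180°]: -45.174°.
Δφ = 52.881 − 53.663 = -0.782°.
a = sin²(Δφ/2) + cos φ₁ · cos φ₂ · sin²(Δλ/2) = 0.052797.
c = 2·atan2(√a, √(1−a)) = 0.46370 rad → d = 6371·c ≈ 2954.20 km ≈ 1595.14 nmi.

1595 nmi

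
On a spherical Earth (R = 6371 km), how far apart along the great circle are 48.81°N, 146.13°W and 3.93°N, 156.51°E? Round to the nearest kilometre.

7344 km

Δλ = 156.51 − -146.13 = 302.64°; wrapped into (−180°, 180°]: -57.36°.
Δφ = 3.93 − 48.81 = -44.88°.
a = sin²(Δφ/2) + cos φ₁ · cos φ₂ · sin²(Δλ/2) = 0.297030.
c = 2·atan2(√a, √(1−a)) = 1.15279 rad → d = 6371·c ≈ 7344.42 km.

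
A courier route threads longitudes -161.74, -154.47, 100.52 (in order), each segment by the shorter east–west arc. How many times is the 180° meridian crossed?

1

Leg 1: -161.74° → -154.47°, shortest Δλ = 7.27° (east) — does not cross 180°.
Leg 2: -154.47° → +100.52°, shortest Δλ = -105.01° (west) — crosses 180°.
Total crossings: 1.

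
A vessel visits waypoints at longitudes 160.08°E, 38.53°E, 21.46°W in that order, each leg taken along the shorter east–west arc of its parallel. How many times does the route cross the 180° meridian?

Leg 1: +160.08° → +38.53°, shortest Δλ = -121.55° (west) — does not cross 180°.
Leg 2: +38.53° → -21.46°, shortest Δλ = -59.99° (west) — does not cross 180°.
Total crossings: 0.

0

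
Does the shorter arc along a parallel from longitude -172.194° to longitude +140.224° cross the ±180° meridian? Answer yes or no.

Naïve |140.224 − -172.194| = 312.418° > 180°, so the shorter arc goes the other way round — across 180°.
Signed shortest Δλ = ((140.224 − -172.194 + 180) mod 360) − 180 = -47.582°.
Going west by 47.582° from -172.194° passes through 180° before reaching +140.224°.

Yes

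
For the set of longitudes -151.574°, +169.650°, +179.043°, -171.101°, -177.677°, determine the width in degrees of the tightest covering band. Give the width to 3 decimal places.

Sort the longitudes: -177.677°, -171.101°, -151.574°, +169.650°, +179.043°.
Eastward gaps between consecutive values (wrapping around): 6.576°, 19.527°, 321.224°, 9.393°, 3.280°.
Largest gap = 321.224° ⇒ minimal covering band is its complement: 360° − 321.224° = 38.776°.
Band runs from +169.650° eastward to -151.574°, crossing the antimeridian.

38.776°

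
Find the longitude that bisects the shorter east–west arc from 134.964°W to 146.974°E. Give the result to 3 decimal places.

Signed shortest Δλ from -134.964° to +146.974° is -78.062°.
Midpoint longitude = -134.964° + (-78.062°)/2 = -134.964° − 39.031° = -173.995°.
(The naïve average (-134.964 + +146.974)/2 = 6.005° is on the wrong side of the globe.)

173.995°W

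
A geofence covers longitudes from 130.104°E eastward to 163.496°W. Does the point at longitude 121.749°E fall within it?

No

Band width going east from +130.104° to -163.496°: ((-163.496 − 130.104) mod 360) = 66.400°.
Offset of +121.749° east of the west edge: ((121.749 − 130.104) mod 360) = 351.645°.
351.645° > 66.400° ⇒ outside.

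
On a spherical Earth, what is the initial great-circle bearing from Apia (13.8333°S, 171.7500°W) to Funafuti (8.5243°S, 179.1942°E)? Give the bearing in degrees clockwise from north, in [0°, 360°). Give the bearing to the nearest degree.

300°

Δλ = 179.1942 − -171.7500 = 350.9442°; wrapped into (−180°, 180°]: -9.0558°.
θ = atan2( sin Δλ · cos φ₂ , cos φ₁ · sin φ₂ − sin φ₁ · cos φ₂ · cos Δλ )
  = atan2(-0.15566, 0.08958) = -60.080° → normalised to [0°, 360°): 299.920°.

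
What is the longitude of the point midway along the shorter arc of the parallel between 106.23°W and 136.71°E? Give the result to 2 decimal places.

164.76°W

Signed shortest Δλ from -106.23° to +136.71° is -117.06°.
Midpoint longitude = -106.23° + (-117.06°)/2 = -106.23° − 58.53° = -164.76°.
(The naïve average (-106.23 + +136.71)/2 = 15.24° is on the wrong side of the globe.)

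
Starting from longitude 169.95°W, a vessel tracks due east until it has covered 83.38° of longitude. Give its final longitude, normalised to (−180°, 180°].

Start at -169.95°; shift +83.38° → -86.57°.
-86.57° already lies in (−180°, 180°].

86.57°W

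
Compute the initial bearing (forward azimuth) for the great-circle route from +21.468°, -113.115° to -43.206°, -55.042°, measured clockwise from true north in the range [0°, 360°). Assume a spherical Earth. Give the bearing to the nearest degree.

142°

Δλ = -55.042 − -113.115 = 58.073°.
θ = atan2( sin Δλ · cos φ₂ , cos φ₁ · sin φ₂ − sin φ₁ · cos φ₂ · cos Δλ )
  = atan2(0.61863, -0.77820) = 141.517° → normalised to [0°, 360°): 141.517°.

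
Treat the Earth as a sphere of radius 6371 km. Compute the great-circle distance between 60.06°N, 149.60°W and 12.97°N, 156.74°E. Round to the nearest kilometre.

6798 km

Δλ = 156.74 − -149.60 = 306.34°; wrapped into (−180°, 180°]: -53.66°.
Δφ = 12.97 − 60.06 = -47.09°.
a = sin²(Δφ/2) + cos φ₁ · cos φ₂ · sin²(Δλ/2) = 0.258653.
c = 2·atan2(√a, √(1−a)) = 1.06707 rad → d = 6371·c ≈ 6798.29 km.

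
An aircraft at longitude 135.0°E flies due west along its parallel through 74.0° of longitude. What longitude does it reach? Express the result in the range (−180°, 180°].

Start at +135.0°; shift −74.0° → +61.0°.
+61.0° already lies in (−180°, 180°].

61.0°E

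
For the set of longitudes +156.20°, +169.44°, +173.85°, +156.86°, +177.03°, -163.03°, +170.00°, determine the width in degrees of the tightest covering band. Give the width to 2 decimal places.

40.77°

Sort the longitudes: -163.03°, +156.20°, +156.86°, +169.44°, +170.00°, +173.85°, +177.03°.
Eastward gaps between consecutive values (wrapping around): 319.23°, 0.66°, 12.58°, 0.56°, 3.85°, 3.18°, 19.94°.
Largest gap = 319.23° ⇒ minimal covering band is its complement: 360° − 319.23° = 40.77°.
Band runs from +156.20° eastward to -163.03°, crossing the antimeridian.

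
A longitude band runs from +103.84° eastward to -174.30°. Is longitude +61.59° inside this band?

No

Band width going east from +103.84° to -174.30°: ((-174.30 − 103.84) mod 360) = 81.86°.
Offset of +61.59° east of the west edge: ((61.59 − 103.84) mod 360) = 317.75°.
317.75° > 81.86° ⇒ outside.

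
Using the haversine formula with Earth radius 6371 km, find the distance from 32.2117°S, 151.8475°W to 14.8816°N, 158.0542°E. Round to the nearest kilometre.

Δλ = 158.0542 − -151.8475 = 309.9017°; wrapped into (−180°, 180°]: -50.0983°.
Δφ = 14.8816 − -32.2117 = 47.0933°.
a = sin²(Δφ/2) + cos φ₁ · cos φ₂ · sin²(Δλ/2) = 0.306182.
c = 2·atan2(√a, √(1−a)) = 1.17273 rad → d = 6371·c ≈ 7471.46 km.

7471 km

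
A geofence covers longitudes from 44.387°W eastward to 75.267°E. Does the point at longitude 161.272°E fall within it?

No

Band width going east from -44.387° to +75.267°: ((75.267 − -44.387) mod 360) = 119.654°.
Offset of +161.272° east of the west edge: ((161.272 − -44.387) mod 360) = 205.659°.
205.659° > 119.654° ⇒ outside.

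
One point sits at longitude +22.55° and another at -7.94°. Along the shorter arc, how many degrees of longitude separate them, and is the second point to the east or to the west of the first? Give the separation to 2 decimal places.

Raw difference: -7.94 − 22.55 = -30.49°.
Normalise into (−180°, 180°]: -30.49° stays -30.49°.
Negative ⇒ the second point lies to the west; separation 30.49°.

30.49° west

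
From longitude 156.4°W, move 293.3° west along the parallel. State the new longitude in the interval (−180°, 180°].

Start at -156.4°; shift −293.3° → -449.7°.
-449.7° lies outside (−180°, 180°]; add 360° → -89.7°.

89.7°W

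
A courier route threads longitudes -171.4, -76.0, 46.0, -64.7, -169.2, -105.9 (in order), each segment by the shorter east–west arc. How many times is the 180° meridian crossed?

Leg 1: -171.4° → -76.0°, shortest Δλ = 95.4° (east) — does not cross 180°.
Leg 2: -76.0° → +46.0°, shortest Δλ = 122.0° (east) — does not cross 180°.
Leg 3: +46.0° → -64.7°, shortest Δλ = -110.7° (west) — does not cross 180°.
Leg 4: -64.7° → -169.2°, shortest Δλ = -104.5° (west) — does not cross 180°.
Leg 5: -169.2° → -105.9°, shortest Δλ = 63.3° (east) — does not cross 180°.
Total crossings: 0.

0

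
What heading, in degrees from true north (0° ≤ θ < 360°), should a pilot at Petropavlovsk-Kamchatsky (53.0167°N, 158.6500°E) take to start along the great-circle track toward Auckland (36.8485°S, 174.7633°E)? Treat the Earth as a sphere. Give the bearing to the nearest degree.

167°

Δλ = 174.7633 − 158.6500 = 16.1133°.
θ = atan2( sin Δλ · cos φ₂ , cos φ₁ · sin φ₂ − sin φ₁ · cos φ₂ · cos Δλ )
  = atan2(0.22209, -0.97489) = 167.166° → normalised to [0°, 360°): 167.166°.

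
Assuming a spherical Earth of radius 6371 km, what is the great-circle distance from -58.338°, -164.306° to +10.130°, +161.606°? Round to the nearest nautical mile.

Δλ = 161.606 − -164.306 = 325.912°; wrapped into (−180°, 180°]: -34.088°.
Δφ = 10.130 − -58.338 = 68.468°.
a = sin²(Δφ/2) + cos φ₁ · cos φ₂ · sin²(Δλ/2) = 0.360882.
c = 2·atan2(√a, √(1−a)) = 1.28884 rad → d = 6371·c ≈ 8211.19 km ≈ 4433.69 nmi.

4434 nmi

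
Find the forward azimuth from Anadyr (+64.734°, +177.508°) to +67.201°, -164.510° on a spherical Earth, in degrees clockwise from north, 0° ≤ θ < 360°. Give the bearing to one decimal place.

Δλ = -164.510 − 177.508 = -342.018°; wrapped into (−180°, 180°]: 17.982°.
θ = atan2( sin Δλ · cos φ₂ , cos φ₁ · sin φ₂ − sin φ₁ · cos φ₂ · cos Δλ )
  = atan2(0.11963, 0.06016) = 63.302° → normalised to [0°, 360°): 63.302°.

63.3°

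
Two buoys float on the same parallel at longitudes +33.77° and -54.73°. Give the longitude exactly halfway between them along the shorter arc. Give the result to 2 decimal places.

Signed shortest Δλ from +33.77° to -54.73° is -88.50°.
Midpoint longitude = +33.77° + (-88.50°)/2 = +33.77° − 44.25° = -10.48°.

-10.48°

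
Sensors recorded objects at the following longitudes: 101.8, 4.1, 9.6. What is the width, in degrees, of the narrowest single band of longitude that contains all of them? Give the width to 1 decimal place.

97.7°

Sort the longitudes: +4.1°, +9.6°, +101.8°.
Eastward gaps between consecutive values (wrapping around): 5.5°, 92.2°, 262.3°.
Largest gap = 262.3° ⇒ minimal covering band is its complement: 360° − 262.3° = 97.7°.
Band runs from +4.1° eastward to +101.8°.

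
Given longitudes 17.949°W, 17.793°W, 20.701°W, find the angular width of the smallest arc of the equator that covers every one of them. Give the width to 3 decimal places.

2.908°

Sort the longitudes: -20.701°, -17.949°, -17.793°.
Eastward gaps between consecutive values (wrapping around): 2.752°, 0.156°, 357.092°.
Largest gap = 357.092° ⇒ minimal covering band is its complement: 360° − 357.092° = 2.908°.
Band runs from -20.701° eastward to -17.793°.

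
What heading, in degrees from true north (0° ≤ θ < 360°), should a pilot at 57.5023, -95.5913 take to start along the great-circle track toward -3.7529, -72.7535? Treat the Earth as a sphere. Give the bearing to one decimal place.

154.5°

Δλ = -72.7535 − -95.5913 = 22.8378°.
θ = atan2( sin Δλ · cos φ₂ , cos φ₁ · sin φ₂ − sin φ₁ · cos φ₂ · cos Δλ )
  = atan2(0.38729, -0.81079) = 154.468° → normalised to [0°, 360°): 154.468°.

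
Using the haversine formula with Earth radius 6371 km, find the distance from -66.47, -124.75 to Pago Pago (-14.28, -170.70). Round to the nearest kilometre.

Δλ = -170.70 − -124.75 = -45.95°.
Δφ = -14.28 − -66.47 = 52.19°.
a = sin²(Δφ/2) + cos φ₁ · cos φ₂ · sin²(Δλ/2) = 0.252424.
c = 2·atan2(√a, √(1−a)) = 1.05279 rad → d = 6371·c ≈ 6707.30 km.

6707 km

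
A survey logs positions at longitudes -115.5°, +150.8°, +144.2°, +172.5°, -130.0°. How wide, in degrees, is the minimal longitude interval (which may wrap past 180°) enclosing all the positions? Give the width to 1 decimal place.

100.3°

Sort the longitudes: -130.0°, -115.5°, +144.2°, +150.8°, +172.5°.
Eastward gaps between consecutive values (wrapping around): 14.5°, 259.7°, 6.6°, 21.7°, 57.5°.
Largest gap = 259.7° ⇒ minimal covering band is its complement: 360° − 259.7° = 100.3°.
Band runs from +144.2° eastward to -115.5°, crossing the antimeridian.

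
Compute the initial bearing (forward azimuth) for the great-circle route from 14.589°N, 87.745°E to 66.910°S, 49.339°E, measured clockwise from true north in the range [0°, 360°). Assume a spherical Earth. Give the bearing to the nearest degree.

194°

Δλ = 49.339 − 87.745 = -38.406°.
θ = atan2( sin Δλ · cos φ₂ , cos φ₁ · sin φ₂ − sin φ₁ · cos φ₂ · cos Δλ )
  = atan2(-0.24363, -0.96764) = -165.868° → normalised to [0°, 360°): 194.132°.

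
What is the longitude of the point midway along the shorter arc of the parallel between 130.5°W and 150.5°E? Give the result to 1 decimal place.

170.0°W

Signed shortest Δλ from -130.5° to +150.5° is -79.0°.
Midpoint longitude = -130.5° + (-79.0°)/2 = -130.5° − 39.5° = -170.0°.
(The naïve average (-130.5 + +150.5)/2 = 10.0° is on the wrong side of the globe.)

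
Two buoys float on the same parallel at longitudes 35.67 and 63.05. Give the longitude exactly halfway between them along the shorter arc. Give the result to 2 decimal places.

+49.36°

Signed shortest Δλ from +35.67° to +63.05° is +27.38°.
Midpoint longitude = +35.67° + (+27.38°)/2 = +35.67° + 13.69° = +49.36°.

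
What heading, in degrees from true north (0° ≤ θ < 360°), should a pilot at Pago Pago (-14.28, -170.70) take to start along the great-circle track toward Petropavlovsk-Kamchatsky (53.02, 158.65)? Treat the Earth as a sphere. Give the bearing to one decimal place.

Δλ = 158.65 − -170.70 = 329.35°; wrapped into (−180°, 180°]: -30.65°.
θ = atan2( sin Δλ · cos φ₂ , cos φ₁ · sin φ₂ − sin φ₁ · cos φ₂ · cos Δλ )
  = atan2(-0.30666, 0.90181) = -18.780° → normalised to [0°, 360°): 341.220°.

341.2°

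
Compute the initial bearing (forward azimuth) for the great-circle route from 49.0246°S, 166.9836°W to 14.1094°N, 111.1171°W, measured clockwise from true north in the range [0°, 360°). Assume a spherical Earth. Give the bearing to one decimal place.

Δλ = -111.1171 − -166.9836 = 55.8665°.
θ = atan2( sin Δλ · cos φ₂ , cos φ₁ · sin φ₂ − sin φ₁ · cos φ₂ · cos Δλ )
  = atan2(0.80276, 0.57071) = 54.590° → normalised to [0°, 360°): 54.590°.

54.6°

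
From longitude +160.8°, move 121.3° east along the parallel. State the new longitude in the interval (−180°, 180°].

-77.9°

Start at +160.8°; shift +121.3° → +282.1°.
+282.1° lies outside (−180°, 180°]; subtract 360° → -77.9°.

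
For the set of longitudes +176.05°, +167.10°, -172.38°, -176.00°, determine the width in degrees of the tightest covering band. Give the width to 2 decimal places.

Sort the longitudes: -176.00°, -172.38°, +167.10°, +176.05°.
Eastward gaps between consecutive values (wrapping around): 3.62°, 339.48°, 8.95°, 7.95°.
Largest gap = 339.48° ⇒ minimal covering band is its complement: 360° − 339.48° = 20.52°.
Band runs from +167.10° eastward to -172.38°, crossing the antimeridian.

20.52°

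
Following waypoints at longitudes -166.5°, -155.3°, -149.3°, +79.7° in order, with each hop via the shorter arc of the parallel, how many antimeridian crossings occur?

1

Leg 1: -166.5° → -155.3°, shortest Δλ = 11.2° (east) — does not cross 180°.
Leg 2: -155.3° → -149.3°, shortest Δλ = 6.0° (east) — does not cross 180°.
Leg 3: -149.3° → +79.7°, shortest Δλ = -131.0° (west) — crosses 180°.
Total crossings: 1.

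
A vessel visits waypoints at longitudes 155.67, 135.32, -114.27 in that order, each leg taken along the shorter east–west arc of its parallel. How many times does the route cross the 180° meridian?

1

Leg 1: +155.67° → +135.32°, shortest Δλ = -20.35° (west) — does not cross 180°.
Leg 2: +135.32° → -114.27°, shortest Δλ = 110.41° (east) — crosses 180°.
Total crossings: 1.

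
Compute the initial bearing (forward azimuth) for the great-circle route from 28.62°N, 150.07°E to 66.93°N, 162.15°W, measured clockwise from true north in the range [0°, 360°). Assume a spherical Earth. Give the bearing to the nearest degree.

23°

Δλ = -162.15 − 150.07 = -312.22°; wrapped into (−180°, 180°]: 47.78°.
θ = atan2( sin Δλ · cos φ₂ , cos φ₁ · sin φ₂ − sin φ₁ · cos φ₂ · cos Δλ )
  = atan2(0.29020, 0.68148) = 23.066° → normalised to [0°, 360°): 23.066°.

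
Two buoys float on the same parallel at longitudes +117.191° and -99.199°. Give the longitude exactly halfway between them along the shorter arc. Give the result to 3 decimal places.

Signed shortest Δλ from +117.191° to -99.199° is +143.610°.
Midpoint longitude = +117.191° + (+143.610°)/2 = +117.191° + 71.805° = +188.996°.
Normalise into (−180°, 180°]: -171.004°.
(The naïve average (+117.191 + -99.199)/2 = 8.996° is on the wrong side of the globe.)

-171.004°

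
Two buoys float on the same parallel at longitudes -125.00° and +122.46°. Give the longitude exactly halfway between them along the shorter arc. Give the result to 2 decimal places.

+178.73°

Signed shortest Δλ from -125.00° to +122.46° is -112.54°.
Midpoint longitude = -125.00° + (-112.54°)/2 = -125.00° − 56.27° = -181.27°.
Normalise into (−180°, 180°]: +178.73°.
(The naïve average (-125.00 + +122.46)/2 = -1.27° is on the wrong side of the globe.)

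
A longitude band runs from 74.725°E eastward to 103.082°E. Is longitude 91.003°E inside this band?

Band width going east from +74.725° to +103.082°: ((103.082 − 74.725) mod 360) = 28.357°.
Offset of +91.003° east of the west edge: ((91.003 − 74.725) mod 360) = 16.278°.
16.278° ≤ 28.357° ⇒ inside.

Yes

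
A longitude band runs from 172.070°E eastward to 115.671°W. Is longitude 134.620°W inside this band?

Band width going east from +172.070° to -115.671°: ((-115.671 − 172.070) mod 360) = 72.259°.
Offset of -134.620° east of the west edge: ((-134.620 − 172.070) mod 360) = 53.310°.
53.310° ≤ 72.259° ⇒ inside.

Yes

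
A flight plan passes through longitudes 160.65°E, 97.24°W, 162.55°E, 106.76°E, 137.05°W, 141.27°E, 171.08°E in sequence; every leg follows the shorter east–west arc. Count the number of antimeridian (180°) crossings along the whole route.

Leg 1: +160.65° → -97.24°, shortest Δλ = 102.11° (east) — crosses 180°.
Leg 2: -97.24° → +162.55°, shortest Δλ = -100.21° (west) — crosses 180°.
Leg 3: +162.55° → +106.76°, shortest Δλ = -55.79° (west) — does not cross 180°.
Leg 4: +106.76° → -137.05°, shortest Δλ = 116.19° (east) — crosses 180°.
Leg 5: -137.05° → +141.27°, shortest Δλ = -81.68° (west) — crosses 180°.
Leg 6: +141.27° → +171.08°, shortest Δλ = 29.81° (east) — does not cross 180°.
Total crossings: 4.

4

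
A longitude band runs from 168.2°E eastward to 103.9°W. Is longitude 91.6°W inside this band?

Band width going east from +168.2° to -103.9°: ((-103.9 − 168.2) mod 360) = 87.9°.
Offset of -91.6° east of the west edge: ((-91.6 − 168.2) mod 360) = 100.2°.
100.2° > 87.9° ⇒ outside.

No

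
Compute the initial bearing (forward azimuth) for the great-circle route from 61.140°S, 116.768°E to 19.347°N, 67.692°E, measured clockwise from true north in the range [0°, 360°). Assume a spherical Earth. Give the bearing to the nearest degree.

Δλ = 67.692 − 116.768 = -49.076°.
θ = atan2( sin Δλ · cos φ₂ , cos φ₁ · sin φ₂ − sin φ₁ · cos φ₂ · cos Δλ )
  = atan2(-0.71291, 0.70121) = -45.474° → normalised to [0°, 360°): 314.526°.

315°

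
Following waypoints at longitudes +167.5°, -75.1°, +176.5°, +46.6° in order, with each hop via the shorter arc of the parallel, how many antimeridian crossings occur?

2

Leg 1: +167.5° → -75.1°, shortest Δλ = 117.4° (east) — crosses 180°.
Leg 2: -75.1° → +176.5°, shortest Δλ = -108.4° (west) — crosses 180°.
Leg 3: +176.5° → +46.6°, shortest Δλ = -129.9° (west) — does not cross 180°.
Total crossings: 2.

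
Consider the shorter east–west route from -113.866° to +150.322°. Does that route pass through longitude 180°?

Yes

Naïve |150.322 − -113.866| = 264.188° > 180°, so the shorter arc goes the other way round — across 180°.
Signed shortest Δλ = ((150.322 − -113.866 + 180) mod 360) − 180 = -95.812°.
Going west by 95.812° from -113.866° passes through 180° before reaching +150.322°.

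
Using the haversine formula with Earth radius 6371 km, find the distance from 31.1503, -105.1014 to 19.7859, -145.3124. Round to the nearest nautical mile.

Δλ = -145.3124 − -105.1014 = -40.2110°.
Δφ = 19.7859 − 31.1503 = -11.3644°.
a = sin²(Δφ/2) + cos φ₁ · cos φ₂ · sin²(Δλ/2) = 0.104959.
c = 2·atan2(√a, √(1−a)) = 0.65985 rad → d = 6371·c ≈ 4203.93 km ≈ 2269.94 nmi.

2270 nmi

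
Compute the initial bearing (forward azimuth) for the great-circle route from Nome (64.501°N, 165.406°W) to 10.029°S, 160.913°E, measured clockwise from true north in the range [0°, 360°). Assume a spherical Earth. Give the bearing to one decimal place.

213.8°

Δλ = 160.913 − -165.406 = 326.319°; wrapped into (−180°, 180°]: -33.681°.
θ = atan2( sin Δλ · cos φ₂ , cos φ₁ · sin φ₂ − sin φ₁ · cos φ₂ · cos Δλ )
  = atan2(-0.54609, -0.81457) = -146.162° → normalised to [0°, 360°): 213.838°.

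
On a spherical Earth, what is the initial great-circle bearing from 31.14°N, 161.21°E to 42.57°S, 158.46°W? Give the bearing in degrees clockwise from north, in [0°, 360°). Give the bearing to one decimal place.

151.3°

Δλ = -158.46 − 161.21 = -319.67°; wrapped into (−180°, 180°]: 40.33°.
θ = atan2( sin Δλ · cos φ₂ , cos φ₁ · sin φ₂ − sin φ₁ · cos φ₂ · cos Δλ )
  = atan2(0.47662, -0.86934) = 151.266° → normalised to [0°, 360°): 151.266°.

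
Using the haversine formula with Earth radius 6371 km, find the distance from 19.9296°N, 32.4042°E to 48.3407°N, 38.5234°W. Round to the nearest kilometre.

Δλ = -38.5234 − 32.4042 = -70.9276°.
Δφ = 48.3407 − 19.9296 = 28.4111°.
a = sin²(Δφ/2) + cos φ₁ · cos φ₂ · sin²(Δλ/2) = 0.270572.
c = 2·atan2(√a, √(1−a)) = 1.09409 rad → d = 6371·c ≈ 6970.44 km.

6970 km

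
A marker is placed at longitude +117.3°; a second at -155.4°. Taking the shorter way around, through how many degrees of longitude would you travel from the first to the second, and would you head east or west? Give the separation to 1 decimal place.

Raw difference: -155.4 − 117.3 = -272.7°.
Normalise into (−180°, 180°]: -272.7° + 360° = 87.3°.
Positive ⇒ the second point lies to the east; separation 87.3°.

87.3° east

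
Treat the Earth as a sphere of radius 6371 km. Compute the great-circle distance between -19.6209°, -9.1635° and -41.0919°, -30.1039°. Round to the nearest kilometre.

Δλ = -30.1039 − -9.1635 = -20.9404°.
Δφ = -41.0919 − -19.6209 = -21.4710°.
a = sin²(Δφ/2) + cos φ₁ · cos φ₂ · sin²(Δλ/2) = 0.058142.
c = 2·atan2(√a, √(1−a)) = 0.48705 rad → d = 6371·c ≈ 3103.01 km.

3103 km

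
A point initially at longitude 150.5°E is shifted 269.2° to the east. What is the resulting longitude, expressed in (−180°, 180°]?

Start at +150.5°; shift +269.2° → +419.7°.
+419.7° lies outside (−180°, 180°]; subtract 360° → +59.7°.

59.7°E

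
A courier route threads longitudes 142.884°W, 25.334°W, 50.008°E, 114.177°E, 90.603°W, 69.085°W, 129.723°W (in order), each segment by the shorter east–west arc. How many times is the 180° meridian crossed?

1

Leg 1: -142.884° → -25.334°, shortest Δλ = 117.55° (east) — does not cross 180°.
Leg 2: -25.334° → +50.008°, shortest Δλ = 75.342° (east) — does not cross 180°.
Leg 3: +50.008° → +114.177°, shortest Δλ = 64.169° (east) — does not cross 180°.
Leg 4: +114.177° → -90.603°, shortest Δλ = 155.22° (east) — crosses 180°.
Leg 5: -90.603° → -69.085°, shortest Δλ = 21.518° (east) — does not cross 180°.
Leg 6: -69.085° → -129.723°, shortest Δλ = -60.638° (west) — does not cross 180°.
Total crossings: 1.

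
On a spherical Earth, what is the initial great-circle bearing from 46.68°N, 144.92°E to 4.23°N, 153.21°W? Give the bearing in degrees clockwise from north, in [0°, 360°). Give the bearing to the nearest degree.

108°

Δλ = -153.21 − 144.92 = -298.13°; wrapped into (−180°, 180°]: 61.87°.
θ = atan2( sin Δλ · cos φ₂ , cos φ₁ · sin φ₂ − sin φ₁ · cos φ₂ · cos Δλ )
  = atan2(0.87948, -0.29147) = 108.336° → normalised to [0°, 360°): 108.336°.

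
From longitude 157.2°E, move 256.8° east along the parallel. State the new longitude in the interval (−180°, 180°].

54.0°E

Start at +157.2°; shift +256.8° → +414.0°.
+414.0° lies outside (−180°, 180°]; subtract 360° → +54.0°.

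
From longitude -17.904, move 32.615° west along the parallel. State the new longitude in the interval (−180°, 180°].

-50.519°

Start at -17.904°; shift −32.615° → -50.519°.
-50.519° already lies in (−180°, 180°].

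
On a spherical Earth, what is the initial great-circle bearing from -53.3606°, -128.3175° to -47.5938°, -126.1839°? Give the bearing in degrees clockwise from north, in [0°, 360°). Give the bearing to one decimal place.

14.1°

Δλ = -126.1839 − -128.3175 = 2.1336°.
θ = atan2( sin Δλ · cos φ₂ , cos φ₁ · sin φ₂ − sin φ₁ · cos φ₂ · cos Δλ )
  = atan2(0.02511, 0.10010) = 14.080° → normalised to [0°, 360°): 14.080°.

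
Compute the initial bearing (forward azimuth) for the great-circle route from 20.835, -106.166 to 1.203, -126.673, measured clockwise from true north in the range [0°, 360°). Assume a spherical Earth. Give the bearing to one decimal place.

Δλ = -126.673 − -106.166 = -20.507°.
θ = atan2( sin Δλ · cos φ₂ , cos φ₁ · sin φ₂ − sin φ₁ · cos φ₂ · cos Δλ )
  = atan2(-0.35024, -0.31344) = -131.826° → normalised to [0°, 360°): 228.174°.

228.2°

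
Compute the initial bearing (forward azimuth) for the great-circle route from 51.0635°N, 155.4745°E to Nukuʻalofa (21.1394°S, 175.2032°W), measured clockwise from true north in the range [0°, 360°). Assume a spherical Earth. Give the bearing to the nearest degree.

Δλ = -175.2032 − 155.4745 = -330.6777°; wrapped into (−180°, 180°]: 29.3223°.
θ = atan2( sin Δλ · cos φ₂ , cos φ₁ · sin φ₂ − sin φ₁ · cos φ₂ · cos Δλ )
  = atan2(0.45677, -0.85919) = 152.004° → normalised to [0°, 360°): 152.004°.

152°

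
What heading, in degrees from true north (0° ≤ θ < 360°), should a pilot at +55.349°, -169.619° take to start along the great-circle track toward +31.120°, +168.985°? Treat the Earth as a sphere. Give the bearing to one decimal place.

Δλ = 168.985 − -169.619 = 338.604°; wrapped into (−180°, 180°]: -21.396°.
θ = atan2( sin Δλ · cos φ₂ , cos φ₁ · sin φ₂ − sin φ₁ · cos φ₂ · cos Δλ )
  = atan2(-0.31231, -0.36185) = -139.203° → normalised to [0°, 360°): 220.797°.

220.8°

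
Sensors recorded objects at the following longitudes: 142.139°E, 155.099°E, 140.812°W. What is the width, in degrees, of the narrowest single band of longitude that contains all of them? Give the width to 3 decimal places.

77.049°

Sort the longitudes: -140.812°, +142.139°, +155.099°.
Eastward gaps between consecutive values (wrapping around): 282.951°, 12.960°, 64.089°.
Largest gap = 282.951° ⇒ minimal covering band is its complement: 360° − 282.951° = 77.049°.
Band runs from +142.139° eastward to -140.812°, crossing the antimeridian.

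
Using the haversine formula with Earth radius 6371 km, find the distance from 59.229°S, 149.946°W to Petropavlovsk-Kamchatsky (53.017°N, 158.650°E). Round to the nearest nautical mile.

Δλ = 158.650 − -149.946 = 308.596°; wrapped into (−180°, 180°]: -51.404°.
Δφ = 53.017 − -59.229 = 112.246°.
a = sin²(Δφ/2) + cos φ₁ · cos φ₂ · sin²(Δλ/2) = 0.747180.
c = 2·atan2(√a, √(1−a)) = 2.08789 rad → d = 6371·c ≈ 13301.98 km ≈ 7182.49 nmi.

7182 nmi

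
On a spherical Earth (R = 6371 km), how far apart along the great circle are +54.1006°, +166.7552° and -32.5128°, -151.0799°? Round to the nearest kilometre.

10447 km

Δλ = -151.0799 − 166.7552 = -317.8351°; wrapped into (−180°, 180°]: 42.1649°.
Δφ = -32.5128 − 54.1006 = -86.6134°.
a = sin²(Δφ/2) + cos φ₁ · cos φ₂ · sin²(Δλ/2) = 0.534443.
c = 2·atan2(√a, √(1−a)) = 1.63974 rad → d = 6371·c ≈ 10446.77 km.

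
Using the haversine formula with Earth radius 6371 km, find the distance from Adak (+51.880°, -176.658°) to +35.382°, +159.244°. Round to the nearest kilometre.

2646 km

Δλ = 159.244 − -176.658 = 335.902°; wrapped into (−180°, 180°]: -24.098°.
Δφ = 35.382 − 51.880 = -16.498°.
a = sin²(Δφ/2) + cos φ₁ · cos φ₂ · sin²(Δλ/2) = 0.042517.
c = 2·atan2(√a, √(1−a)) = 0.41537 rad → d = 6371·c ≈ 2646.33 km.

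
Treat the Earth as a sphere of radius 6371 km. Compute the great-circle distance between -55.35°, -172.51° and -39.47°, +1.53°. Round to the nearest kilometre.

9456 km

Δλ = 1.53 − -172.51 = 174.04°.
Δφ = -39.47 − -55.35 = 15.88°.
a = sin²(Δφ/2) + cos φ₁ · cos φ₂ · sin²(Δλ/2) = 0.456801.
c = 2·atan2(√a, √(1−a)) = 1.48429 rad → d = 6371·c ≈ 9456.41 km.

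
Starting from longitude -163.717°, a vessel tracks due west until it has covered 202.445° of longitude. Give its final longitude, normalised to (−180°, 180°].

-6.162°

Start at -163.717°; shift −202.445° → -366.162°.
-366.162° lies outside (−180°, 180°]; add 360° → -6.162°.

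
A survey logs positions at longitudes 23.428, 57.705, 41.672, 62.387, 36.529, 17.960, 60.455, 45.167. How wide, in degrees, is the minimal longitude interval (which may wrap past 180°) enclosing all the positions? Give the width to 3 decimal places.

Sort the longitudes: +17.960°, +23.428°, +36.529°, +41.672°, +45.167°, +57.705°, +60.455°, +62.387°.
Eastward gaps between consecutive values (wrapping around): 5.468°, 13.101°, 5.143°, 3.495°, 12.538°, 2.750°, 1.932°, 315.573°.
Largest gap = 315.573° ⇒ minimal covering band is its complement: 360° − 315.573° = 44.427°.
Band runs from +17.960° eastward to +62.387°.

44.427°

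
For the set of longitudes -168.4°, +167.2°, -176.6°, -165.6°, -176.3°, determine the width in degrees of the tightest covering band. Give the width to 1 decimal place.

Sort the longitudes: -176.6°, -176.3°, -168.4°, -165.6°, +167.2°.
Eastward gaps between consecutive values (wrapping around): 0.3°, 7.9°, 2.8°, 332.8°, 16.2°.
Largest gap = 332.8° ⇒ minimal covering band is its complement: 360° − 332.8° = 27.2°.
Band runs from +167.2° eastward to -165.6°, crossing the antimeridian.

27.2°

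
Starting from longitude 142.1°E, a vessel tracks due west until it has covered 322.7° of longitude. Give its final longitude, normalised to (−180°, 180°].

Start at +142.1°; shift −322.7° → -180.6°.
-180.6° lies outside (−180°, 180°]; add 360° → +179.4°.

179.4°E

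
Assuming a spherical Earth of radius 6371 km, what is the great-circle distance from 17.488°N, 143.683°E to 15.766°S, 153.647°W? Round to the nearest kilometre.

Δλ = -153.647 − 143.683 = -297.330°; wrapped into (−180°, 180°]: 62.670°.
Δφ = -15.766 − 17.488 = -33.254°.
a = sin²(Δφ/2) + cos φ₁ · cos φ₂ · sin²(Δλ/2) = 0.330115.
c = 2·atan2(√a, √(1−a)) = 1.22412 rad → d = 6371·c ≈ 7798.89 km.

7799 km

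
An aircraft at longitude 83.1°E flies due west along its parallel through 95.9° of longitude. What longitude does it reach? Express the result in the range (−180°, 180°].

Start at +83.1°; shift −95.9° → -12.8°.
-12.8° already lies in (−180°, 180°].

12.8°W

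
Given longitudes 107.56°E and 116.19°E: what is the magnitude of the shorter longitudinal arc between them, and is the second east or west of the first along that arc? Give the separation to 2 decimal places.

Raw difference: 116.19 − 107.56 = 8.63°.
Normalise into (−180°, 180°]: 8.63° stays 8.63°.
Positive ⇒ the second point lies to the east; separation 8.63°.

8.63° east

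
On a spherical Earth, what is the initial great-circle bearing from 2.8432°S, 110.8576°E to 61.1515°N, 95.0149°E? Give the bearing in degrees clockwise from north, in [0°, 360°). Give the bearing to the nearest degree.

352°

Δλ = 95.0149 − 110.8576 = -15.8427°.
θ = atan2( sin Δλ · cos φ₂ , cos φ₁ · sin φ₂ − sin φ₁ · cos φ₂ · cos Δλ )
  = atan2(-0.13172, 0.89784) = -8.346° → normalised to [0°, 360°): 351.654°.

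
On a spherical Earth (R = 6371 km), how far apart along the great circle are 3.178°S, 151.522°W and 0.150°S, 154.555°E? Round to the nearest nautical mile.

Δλ = 154.555 − -151.522 = 306.077°; wrapped into (−180°, 180°]: -53.923°.
Δφ = -0.150 − -3.178 = 3.028°.
a = sin²(Δφ/2) + cos φ₁ · cos φ₂ · sin²(Δλ/2) = 0.205945.
c = 2·atan2(√a, √(1−a)) = 0.94208 rad → d = 6371·c ≈ 6001.97 km ≈ 3240.81 nmi.

3241 nmi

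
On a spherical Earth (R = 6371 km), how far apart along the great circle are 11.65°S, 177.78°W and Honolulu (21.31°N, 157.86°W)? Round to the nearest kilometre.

4262 km

Δλ = -157.86 − -177.78 = 19.92°.
Δφ = 21.31 − -11.65 = 32.96°.
a = sin²(Δφ/2) + cos φ₁ · cos φ₂ · sin²(Δλ/2) = 0.107771.
c = 2·atan2(√a, √(1−a)) = 0.66897 rad → d = 6371·c ≈ 4262.03 km.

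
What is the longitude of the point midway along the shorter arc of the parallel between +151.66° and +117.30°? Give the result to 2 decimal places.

Signed shortest Δλ from +151.66° to +117.30° is -34.36°.
Midpoint longitude = +151.66° + (-34.36°)/2 = +151.66° − 17.18° = +134.48°.

+134.48°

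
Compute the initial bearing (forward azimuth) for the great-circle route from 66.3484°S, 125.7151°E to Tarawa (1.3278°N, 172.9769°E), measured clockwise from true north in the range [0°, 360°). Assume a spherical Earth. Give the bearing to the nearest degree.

49°

Δλ = 172.9769 − 125.7151 = 47.2618°.
θ = atan2( sin Δλ · cos φ₂ , cos φ₁ · sin φ₂ − sin φ₁ · cos φ₂ · cos Δλ )
  = atan2(0.73427, 0.63077) = 49.336° → normalised to [0°, 360°): 49.336°.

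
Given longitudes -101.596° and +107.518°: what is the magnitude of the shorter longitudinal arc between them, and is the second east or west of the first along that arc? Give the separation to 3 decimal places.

Raw difference: 107.518 − -101.596 = 209.114°.
Normalise into (−180°, 180°]: 209.114° − 360° = -150.886°.
Negative ⇒ the second point lies to the west; separation 150.886°.

150.886° west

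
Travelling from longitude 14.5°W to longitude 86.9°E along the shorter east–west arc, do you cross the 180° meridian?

No

Signed shortest Δλ = ((86.9 − -14.5 + 180) mod 360) − 180 = 101.4°.
Going east by 101.4° from -14.5° reaches +86.9° without touching 180°.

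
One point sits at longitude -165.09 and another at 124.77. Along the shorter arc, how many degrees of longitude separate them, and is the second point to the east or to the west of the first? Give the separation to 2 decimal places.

Raw difference: 124.77 − -165.09 = 289.86°.
Normalise into (−180°, 180°]: 289.86° − 360° = -70.14°.
Negative ⇒ the second point lies to the west; separation 70.14°.

70.14° west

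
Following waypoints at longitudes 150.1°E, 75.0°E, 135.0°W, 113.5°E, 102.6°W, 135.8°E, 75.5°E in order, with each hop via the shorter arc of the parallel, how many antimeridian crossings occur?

Leg 1: +150.1° → +75.0°, shortest Δλ = -75.1° (west) — does not cross 180°.
Leg 2: +75.0° → -135.0°, shortest Δλ = 150.0° (east) — crosses 180°.
Leg 3: -135.0° → +113.5°, shortest Δλ = -111.5° (west) — crosses 180°.
Leg 4: +113.5° → -102.6°, shortest Δλ = 143.9° (east) — crosses 180°.
Leg 5: -102.6° → +135.8°, shortest Δλ = -121.6° (west) — crosses 180°.
Leg 6: +135.8° → +75.5°, shortest Δλ = -60.3° (west) — does not cross 180°.
Total crossings: 4.

4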